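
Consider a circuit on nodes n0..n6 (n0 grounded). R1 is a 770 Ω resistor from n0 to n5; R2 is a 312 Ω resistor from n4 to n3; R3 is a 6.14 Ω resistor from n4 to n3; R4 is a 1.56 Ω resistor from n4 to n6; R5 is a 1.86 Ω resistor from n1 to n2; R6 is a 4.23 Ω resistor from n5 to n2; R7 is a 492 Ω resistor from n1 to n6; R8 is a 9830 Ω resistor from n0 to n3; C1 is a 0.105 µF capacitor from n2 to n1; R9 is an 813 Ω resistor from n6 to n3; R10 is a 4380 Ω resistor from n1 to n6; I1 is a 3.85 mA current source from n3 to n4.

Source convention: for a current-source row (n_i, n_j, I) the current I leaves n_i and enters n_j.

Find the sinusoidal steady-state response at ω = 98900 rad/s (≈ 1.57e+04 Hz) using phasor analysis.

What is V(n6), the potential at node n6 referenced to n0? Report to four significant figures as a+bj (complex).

Apply KCL at each of the 6 non-ground nodes and solve the resulting linear system.
Node n1: branches {R5, R7, C1, R10} → V_1 = 0.001612-6.937e-08j
Node n2: branches {R5, R6, C1} → V_2 = 0.001608+5.225e-09j
Node n3: branches {R2, R3, R8, R9, I1} → V_3 = -0.02042-6.634e-08j
Node n4: branches {R2, R3, R4, I1} → V_4 = 0.002579-6.638e-08j
Node n5: branches {R1, R6} → V_5 = 0.001600+5.196e-09j
Node n6: branches {R4, R7, R9, R10} → V_6 = 0.002531-6.639e-08j

0.002531-6.639e-08j V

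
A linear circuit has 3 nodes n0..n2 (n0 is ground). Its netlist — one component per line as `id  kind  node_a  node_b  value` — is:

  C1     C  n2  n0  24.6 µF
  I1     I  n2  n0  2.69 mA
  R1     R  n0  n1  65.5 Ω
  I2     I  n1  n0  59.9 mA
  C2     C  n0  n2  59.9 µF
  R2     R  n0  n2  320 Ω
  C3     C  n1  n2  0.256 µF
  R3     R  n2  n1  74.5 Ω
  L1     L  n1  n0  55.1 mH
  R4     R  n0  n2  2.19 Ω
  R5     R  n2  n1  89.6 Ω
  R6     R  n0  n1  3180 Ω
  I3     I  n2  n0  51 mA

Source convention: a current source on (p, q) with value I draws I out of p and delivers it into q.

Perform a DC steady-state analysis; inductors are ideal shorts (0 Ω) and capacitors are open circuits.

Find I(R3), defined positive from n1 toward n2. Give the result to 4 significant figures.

0.001488 A

Apply KCL at each of the 2 non-ground nodes and solve the resulting linear system.
Node n1: branches {R1, I2, C3, R3, L1, R5, R6} → V_1 = 0.000
Node n2: branches {C1, I1, C2, R2, C3, R3, R4, R5, I3} → V_2 = -0.1109
Source currents: i(L1)=-0.06263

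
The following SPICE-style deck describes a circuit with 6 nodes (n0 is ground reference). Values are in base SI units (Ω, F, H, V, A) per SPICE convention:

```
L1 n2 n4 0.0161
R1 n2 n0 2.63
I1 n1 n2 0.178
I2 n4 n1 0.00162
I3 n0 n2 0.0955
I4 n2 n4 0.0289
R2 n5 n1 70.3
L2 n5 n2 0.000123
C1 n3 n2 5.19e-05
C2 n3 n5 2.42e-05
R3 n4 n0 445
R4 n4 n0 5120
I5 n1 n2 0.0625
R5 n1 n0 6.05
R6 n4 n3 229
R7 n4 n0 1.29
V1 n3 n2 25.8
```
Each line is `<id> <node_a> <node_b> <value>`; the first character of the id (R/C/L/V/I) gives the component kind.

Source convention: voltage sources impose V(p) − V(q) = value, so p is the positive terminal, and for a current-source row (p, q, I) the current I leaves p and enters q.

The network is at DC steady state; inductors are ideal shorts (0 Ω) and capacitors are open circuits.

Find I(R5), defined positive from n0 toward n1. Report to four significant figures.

MNA unknowns: 5 node voltages V₁..V_5 plus 3 source currents (L1, L2, V1)
L1: row V2−V4=0, i_L1 at 2,4
R1: Y=0.3802 on G[2,0]
I1: z[1]−=0.178, z[2]+=0.178
I2: z[4]−=0.00162, z[1]+=0.00162
I3: z[0]−=0.0955, z[2]+=0.0955
I4: z[2]−=0.0289, z[4]+=0.0289
R2: Y=0.01422 on G[5,1]
L2: row V5−V2=0, i_L2 at 5,2
C1: Y=0.000 on G[3,2]
C2: Y=0.000 on G[3,5]
R3: Y=0.002247 on G[4,0]
R4: Y=0.0001953 on G[4,0]
I5: z[1]−=0.0625, z[2]+=0.0625
R5: Y=0.1653 on G[1,0]
R6: Y=0.004367 on G[4,3]
R7: Y=0.7752 on G[4,0]
V1: row V3−V2=25.8, i_V1 at 3,2
solve → V1=-1.309, V2=0.2694, V3=26.07, V4=0.2694, V5=0.2694
aux → i_L1=0.06955, i_L2=-0.02246, i_V1=-0.1127

0.2164 A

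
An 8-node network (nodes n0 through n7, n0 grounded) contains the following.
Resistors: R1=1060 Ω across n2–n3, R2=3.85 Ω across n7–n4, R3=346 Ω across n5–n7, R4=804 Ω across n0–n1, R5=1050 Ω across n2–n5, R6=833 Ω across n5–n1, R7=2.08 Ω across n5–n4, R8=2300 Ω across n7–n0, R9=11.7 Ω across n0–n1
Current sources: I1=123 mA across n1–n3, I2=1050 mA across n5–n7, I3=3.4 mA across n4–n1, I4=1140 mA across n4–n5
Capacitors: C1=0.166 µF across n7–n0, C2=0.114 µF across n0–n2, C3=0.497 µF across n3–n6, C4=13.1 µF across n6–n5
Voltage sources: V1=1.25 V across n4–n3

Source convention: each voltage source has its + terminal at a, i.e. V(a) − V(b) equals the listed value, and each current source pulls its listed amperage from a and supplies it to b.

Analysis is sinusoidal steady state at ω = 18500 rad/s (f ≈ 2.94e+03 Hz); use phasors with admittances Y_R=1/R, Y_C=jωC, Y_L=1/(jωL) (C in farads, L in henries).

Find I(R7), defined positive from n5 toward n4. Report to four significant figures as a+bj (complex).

Apply KCL at each of the 7 non-ground nodes and solve the resulting linear system.
Node n1: branches {I1, R4, R6, I3, R9} → V_1 = -1.202-0.2911j
Node n2: branches {R1, R5, C2} → V_2 = -5.727-14.97j
Node n3: branches {R1, I1, C3, V1} → V_3 = 10.23-21.36j
Node n4: branches {R2, R7, I3, I4, V1} → V_4 = 11.48-21.36j
Node n5: branches {R3, I2, R5, R6, R7, C4, I4} → V_5 = 11.62-21.32j
Node n6: branches {C3, C4} → V_6 = 11.57-21.32j
Node n7: branches {R2, R3, I2, C1, R8} → V_7 = 15.20-21.50j
Source currents: i(V1)=-0.1076-0.01837j

0.06878+0.01844j A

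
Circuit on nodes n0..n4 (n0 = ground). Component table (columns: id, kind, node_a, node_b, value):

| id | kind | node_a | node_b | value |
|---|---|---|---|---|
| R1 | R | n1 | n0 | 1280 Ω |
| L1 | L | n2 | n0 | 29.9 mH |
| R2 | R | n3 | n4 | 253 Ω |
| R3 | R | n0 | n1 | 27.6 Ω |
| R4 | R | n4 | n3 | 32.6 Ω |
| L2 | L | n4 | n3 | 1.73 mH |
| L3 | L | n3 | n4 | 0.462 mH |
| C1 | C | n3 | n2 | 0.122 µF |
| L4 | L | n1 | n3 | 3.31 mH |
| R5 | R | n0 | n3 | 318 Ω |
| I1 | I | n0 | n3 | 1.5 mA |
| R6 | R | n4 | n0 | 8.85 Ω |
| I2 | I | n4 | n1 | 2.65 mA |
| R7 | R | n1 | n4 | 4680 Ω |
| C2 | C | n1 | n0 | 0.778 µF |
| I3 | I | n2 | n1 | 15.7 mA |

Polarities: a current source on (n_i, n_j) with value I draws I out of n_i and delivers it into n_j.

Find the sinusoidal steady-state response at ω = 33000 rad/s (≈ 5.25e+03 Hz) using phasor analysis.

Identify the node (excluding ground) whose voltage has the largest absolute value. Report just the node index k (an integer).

2

Apply KCL at each of the 4 non-ground nodes and solve the resulting linear system.
Node n1: branches {R1, R3, L4, I2, R7, C2, I3} → V_1 = 0.3795-0.1192j
Node n2: branches {L1, C1, I3} → V_2 = -0.2689+4.888j
Node n3: branches {R2, R4, L2, L3, C1, L4, R5, I1} → V_3 = -0.2012-0.2419j
Node n4: branches {R2, R4, L2, L3, R6, I2, R7} → V_4 = -0.1764-0.04288j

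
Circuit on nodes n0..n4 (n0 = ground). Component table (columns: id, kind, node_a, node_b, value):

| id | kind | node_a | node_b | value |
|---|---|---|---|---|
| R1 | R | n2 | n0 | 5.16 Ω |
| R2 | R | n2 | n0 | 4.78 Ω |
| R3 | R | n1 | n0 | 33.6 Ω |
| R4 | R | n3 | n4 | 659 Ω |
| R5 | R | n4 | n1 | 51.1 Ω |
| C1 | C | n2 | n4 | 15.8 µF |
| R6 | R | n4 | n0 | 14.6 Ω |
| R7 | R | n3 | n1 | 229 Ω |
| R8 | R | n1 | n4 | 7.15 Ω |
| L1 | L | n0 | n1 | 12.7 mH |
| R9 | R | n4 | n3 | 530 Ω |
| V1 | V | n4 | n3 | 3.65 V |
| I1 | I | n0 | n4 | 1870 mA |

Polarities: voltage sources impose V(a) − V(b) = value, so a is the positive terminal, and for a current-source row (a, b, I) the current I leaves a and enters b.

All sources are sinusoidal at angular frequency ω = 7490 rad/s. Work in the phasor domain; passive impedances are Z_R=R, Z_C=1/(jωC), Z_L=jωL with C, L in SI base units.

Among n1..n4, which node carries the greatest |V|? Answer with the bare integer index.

4

Element admittances at ω=7490 rad/s:
  Y(R1) = 0.1938+0.000j S between n2,n0
  Y(R2) = 0.2092+0.000j S between n2,n0
  Y(R3) = 0.02976+0.000j S between n1,n0
  Y(R4) = 0.001517+0.000j S between n3,n4
  Y(R5) = 0.01957+0.000j S between n4,n1
  Y(C1) = 0.000+0.1183j S between n2,n4
  Y(R6) = 0.06849+0.000j S between n4,n0
  Y(R7) = 0.004367+0.000j S between n3,n1
  Y(R8) = 0.1399+0.000j S between n1,n4
  Y(L1) = 0.000-0.01051j S between n0,n1
  Y(R9) = 0.001887+0.000j S between n4,n3
  V1: constraint V(n4)−V(n3) = 3.65
  I1: injects 1.87 A into n4 (from n0)
Assemble and solve the 5×5 MNA system:
  V(n1)=7.855-5.715j  V(n2)=2.677+1.860j  V(n3)=5.363-7.257j  V(n4)=9.013-7.257j
  i(V1)=-0.02331-0.006736j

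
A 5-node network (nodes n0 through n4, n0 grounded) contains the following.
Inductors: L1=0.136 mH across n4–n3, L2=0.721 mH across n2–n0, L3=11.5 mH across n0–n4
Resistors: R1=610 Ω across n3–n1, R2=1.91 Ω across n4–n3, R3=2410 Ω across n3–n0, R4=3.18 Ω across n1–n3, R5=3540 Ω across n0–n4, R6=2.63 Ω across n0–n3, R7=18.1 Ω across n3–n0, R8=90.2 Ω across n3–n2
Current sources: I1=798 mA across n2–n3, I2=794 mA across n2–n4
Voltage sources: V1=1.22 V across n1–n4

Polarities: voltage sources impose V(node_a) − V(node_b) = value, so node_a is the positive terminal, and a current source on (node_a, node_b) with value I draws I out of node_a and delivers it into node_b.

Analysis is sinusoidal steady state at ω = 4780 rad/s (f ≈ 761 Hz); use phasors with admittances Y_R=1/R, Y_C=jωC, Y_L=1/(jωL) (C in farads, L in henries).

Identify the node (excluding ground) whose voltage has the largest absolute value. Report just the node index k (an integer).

Element admittances at ω=4780 rad/s:
  Y(L1) = 0.000-1.538j S between n4,n3
  Y(R1) = 0.001639+0.000j S between n3,n1
  Y(R2) = 0.5236+0.000j S between n4,n3
  Y(L2) = 0.000-0.2902j S between n2,n0
  I1: injects 0.798 A into n3 (from n2)
  Y(R3) = 0.0004149+0.000j S between n3,n0
  Y(R4) = 0.3145+0.000j S between n1,n3
  I2: injects 0.794 A into n4 (from n2)
  Y(R5) = 0.0002825+0.000j S between n0,n4
  Y(R6) = 0.3802+0.000j S between n0,n3
  Y(L3) = 0.000-0.01819j S between n0,n4
  Y(R7) = 0.05525+0.000j S between n3,n0
  Y(R8) = 0.01109+0.000j S between n3,n2
  V1: constraint V(n1)−V(n4) = 1.22
Assemble and solve the 5×5 MNA system:
  V(n1)=4.842+0.2346j  V(n2)=-0.2047-5.343j  V(n3)=3.545+0.01473j  V(n4)=3.622+0.2346j
  i(V1)=-0.4101-0.06950j

2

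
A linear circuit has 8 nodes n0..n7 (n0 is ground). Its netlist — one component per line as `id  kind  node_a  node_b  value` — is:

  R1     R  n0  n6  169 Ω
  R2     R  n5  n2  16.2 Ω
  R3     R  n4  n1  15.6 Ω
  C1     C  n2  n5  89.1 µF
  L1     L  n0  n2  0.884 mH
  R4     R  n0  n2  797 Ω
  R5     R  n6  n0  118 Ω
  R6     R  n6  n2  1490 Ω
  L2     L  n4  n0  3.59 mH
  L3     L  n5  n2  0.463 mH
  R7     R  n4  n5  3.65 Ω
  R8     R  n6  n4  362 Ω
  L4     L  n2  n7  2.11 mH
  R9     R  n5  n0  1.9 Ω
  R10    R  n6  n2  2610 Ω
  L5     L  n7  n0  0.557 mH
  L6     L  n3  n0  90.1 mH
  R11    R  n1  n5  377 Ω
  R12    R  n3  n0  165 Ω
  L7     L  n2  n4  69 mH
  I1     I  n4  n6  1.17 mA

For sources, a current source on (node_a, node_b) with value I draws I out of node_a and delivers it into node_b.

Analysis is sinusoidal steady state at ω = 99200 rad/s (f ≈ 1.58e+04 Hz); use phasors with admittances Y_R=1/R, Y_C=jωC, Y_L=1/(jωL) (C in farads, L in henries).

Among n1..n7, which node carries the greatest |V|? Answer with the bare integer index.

Apply KCL at each of the 7 non-ground nodes and solve the resulting linear system.
Node n1: branches {R3, R11} → V_1 = -0.005129-0.0001292j
Node n2: branches {R2, C1, L1, R4, R6, L3, L4, R10, L7} → V_2 = -0.001728-8.527e-05j
Node n3: branches {L6, R12} → V_3 = 0.000+0.000j
Node n4: branches {R3, L2, R7, R8, L7, I1} → V_4 = -0.005269-0.0001314j
Node n5: branches {R2, C1, L3, R7, R9, R11} → V_5 = -0.001725-7.708e-05j
Node n6: branches {R1, R5, R6, R8, R10, I1} → V_6 = 0.06336-2.487e-05j
Node n7: branches {L4, L5} → V_7 = -0.0003609-1.781e-05j

6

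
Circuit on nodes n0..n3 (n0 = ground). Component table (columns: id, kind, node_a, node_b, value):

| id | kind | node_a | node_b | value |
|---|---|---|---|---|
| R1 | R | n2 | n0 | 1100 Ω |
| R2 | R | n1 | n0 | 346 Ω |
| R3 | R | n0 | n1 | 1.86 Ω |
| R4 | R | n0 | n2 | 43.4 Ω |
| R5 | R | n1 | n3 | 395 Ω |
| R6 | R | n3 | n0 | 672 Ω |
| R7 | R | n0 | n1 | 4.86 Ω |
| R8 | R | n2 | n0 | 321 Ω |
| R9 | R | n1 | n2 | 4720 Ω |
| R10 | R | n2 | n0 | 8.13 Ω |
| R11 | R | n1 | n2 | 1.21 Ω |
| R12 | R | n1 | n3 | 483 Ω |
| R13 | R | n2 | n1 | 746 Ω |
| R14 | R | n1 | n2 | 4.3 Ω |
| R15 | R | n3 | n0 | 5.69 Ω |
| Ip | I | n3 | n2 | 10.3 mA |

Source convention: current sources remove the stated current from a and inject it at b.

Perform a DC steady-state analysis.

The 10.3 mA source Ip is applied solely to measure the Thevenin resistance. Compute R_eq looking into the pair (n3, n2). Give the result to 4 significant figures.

Element admittances at DC:
  Y(R1) = 0.0009091 S between n2,n0
  Y(R2) = 0.002890 S between n1,n0
  Y(R3) = 0.5376 S between n0,n1
  Y(R4) = 0.02304 S between n0,n2
  Y(R5) = 0.002532 S between n1,n3
  Y(R6) = 0.001488 S between n3,n0
  Y(R7) = 0.2058 S between n0,n1
  Y(R8) = 0.003115 S between n2,n0
  Y(R9) = 0.0002119 S between n1,n2
  Y(R10) = 0.1230 S between n2,n0
  Y(R11) = 0.8264 S between n1,n2
  Y(R12) = 0.002070 S between n1,n3
  Y(R13) = 0.001340 S between n2,n1
  Y(R14) = 0.2326 S between n1,n2
  Y(R15) = 0.1757 S between n3,n0
  Ip: injects 0.0103 A into n2 (from n3)
Assemble and solve the 3×3 MNA system:
  V(n1)=0.009932  V(n2)=0.01721  V(n3)=-0.05639

R_eq = 7.146 Ω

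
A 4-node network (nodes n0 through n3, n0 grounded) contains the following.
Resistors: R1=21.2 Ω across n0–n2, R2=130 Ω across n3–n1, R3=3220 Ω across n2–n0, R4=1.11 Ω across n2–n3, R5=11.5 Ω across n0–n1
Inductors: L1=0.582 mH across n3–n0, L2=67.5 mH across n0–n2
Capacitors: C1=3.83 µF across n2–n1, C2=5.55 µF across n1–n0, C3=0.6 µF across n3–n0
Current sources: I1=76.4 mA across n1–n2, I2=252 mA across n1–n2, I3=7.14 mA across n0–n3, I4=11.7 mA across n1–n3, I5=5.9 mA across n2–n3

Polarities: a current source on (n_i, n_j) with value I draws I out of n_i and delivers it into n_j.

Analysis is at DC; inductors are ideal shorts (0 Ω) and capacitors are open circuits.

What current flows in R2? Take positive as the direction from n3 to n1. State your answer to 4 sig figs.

Element admittances at DC:
  Y(R1) = 0.04717 S between n0,n2
  Y(R2) = 0.007692 S between n3,n1
  Y(R3) = 0.0003106 S between n2,n0
  L1: short n3↔n0 (DC inductor)
  Y(C1) = 0.000 S between n2,n1
  L2: short n0↔n2 (DC inductor)
  Y(C2) = 0.000 S between n1,n0
  Y(C3) = 0.000 S between n3,n0
  Y(R4) = 0.9009 S between n2,n3
  I1: injects 0.0764 A into n2 (from n1)
  I2: injects 0.252 A into n2 (from n1)
  I3: injects 0.00714 A into n3 (from n0)
  I4: injects 0.0117 A into n3 (from n1)
  Y(R5) = 0.08696 S between n0,n1
  I5: injects 0.0059 A into n3 (from n2)
Assemble and solve the 5×5 MNA system:
  V(n1)=-3.593  V(n2)=0.000  V(n3)=0.000
  i(L1)=-0.002901  i(L2)=-0.3225

0.02764 A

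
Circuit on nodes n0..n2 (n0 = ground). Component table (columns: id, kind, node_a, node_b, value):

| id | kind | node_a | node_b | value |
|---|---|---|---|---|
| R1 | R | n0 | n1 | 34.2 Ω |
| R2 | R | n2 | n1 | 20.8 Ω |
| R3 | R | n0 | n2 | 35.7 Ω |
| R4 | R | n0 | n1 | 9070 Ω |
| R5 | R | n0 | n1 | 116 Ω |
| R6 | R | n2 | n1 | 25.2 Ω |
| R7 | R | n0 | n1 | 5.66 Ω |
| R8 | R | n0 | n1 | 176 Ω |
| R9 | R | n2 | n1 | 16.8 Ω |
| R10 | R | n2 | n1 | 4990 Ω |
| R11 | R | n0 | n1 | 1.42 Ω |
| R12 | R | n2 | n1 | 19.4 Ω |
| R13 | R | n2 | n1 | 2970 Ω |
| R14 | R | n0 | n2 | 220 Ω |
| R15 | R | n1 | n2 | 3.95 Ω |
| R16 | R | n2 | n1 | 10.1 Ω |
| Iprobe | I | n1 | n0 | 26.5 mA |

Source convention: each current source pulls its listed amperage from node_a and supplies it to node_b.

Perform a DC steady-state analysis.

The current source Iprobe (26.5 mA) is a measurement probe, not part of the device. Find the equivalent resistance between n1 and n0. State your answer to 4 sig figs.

R_eq = 1.047 Ω

Element admittances at DC:
  Y(R1) = 0.02924 S between n0,n1
  Y(R2) = 0.04808 S between n2,n1
  Y(R3) = 0.02801 S between n0,n2
  Y(R4) = 0.0001103 S between n0,n1
  Y(R5) = 0.008621 S between n0,n1
  Y(R6) = 0.03968 S between n2,n1
  Y(R7) = 0.1767 S between n0,n1
  Y(R8) = 0.005682 S between n0,n1
  Y(R9) = 0.05952 S between n2,n1
  Y(R10) = 0.0002004 S between n2,n1
  Y(R11) = 0.7042 S between n0,n1
  Y(R12) = 0.05155 S between n2,n1
  Y(R13) = 0.0003367 S between n2,n1
  Y(R14) = 0.004545 S between n0,n2
  Y(R15) = 0.2532 S between n1,n2
  Y(R16) = 0.09901 S between n2,n1
  Iprobe: injects 0.0265 A into n0 (from n1)
Assemble and solve the 2×2 MNA system:
  V(n1)=-0.02774  V(n2)=-0.02619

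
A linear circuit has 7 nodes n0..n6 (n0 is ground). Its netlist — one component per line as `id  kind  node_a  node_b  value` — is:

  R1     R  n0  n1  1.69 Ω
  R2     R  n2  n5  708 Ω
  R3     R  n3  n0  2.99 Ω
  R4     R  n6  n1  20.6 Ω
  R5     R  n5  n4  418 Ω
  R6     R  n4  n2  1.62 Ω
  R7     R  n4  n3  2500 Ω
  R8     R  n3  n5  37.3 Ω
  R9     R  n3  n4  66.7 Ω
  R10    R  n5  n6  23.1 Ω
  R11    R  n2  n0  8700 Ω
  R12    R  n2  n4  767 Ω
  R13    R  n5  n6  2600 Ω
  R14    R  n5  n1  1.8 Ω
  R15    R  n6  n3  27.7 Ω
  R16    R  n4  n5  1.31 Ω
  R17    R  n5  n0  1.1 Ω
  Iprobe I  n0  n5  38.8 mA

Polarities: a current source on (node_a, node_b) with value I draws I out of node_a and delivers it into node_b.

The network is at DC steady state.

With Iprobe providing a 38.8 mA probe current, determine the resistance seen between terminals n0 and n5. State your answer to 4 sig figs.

R_eq = 0.8011 Ω

Element admittances at DC:
  Y(R1) = 0.5917 S between n0,n1
  Y(R2) = 0.001412 S between n2,n5
  Y(R3) = 0.3344 S between n3,n0
  Y(R4) = 0.04854 S between n6,n1
  Y(R5) = 0.002392 S between n5,n4
  Y(R6) = 0.6173 S between n4,n2
  Y(R7) = 0.0004000 S between n4,n3
  Y(R8) = 0.02681 S between n3,n5
  Y(R9) = 0.01499 S between n3,n4
  Y(R10) = 0.04329 S between n5,n6
  Y(R11) = 0.0001149 S between n2,n0
  Y(R12) = 0.001304 S between n2,n4
  Y(R13) = 0.0003846 S between n5,n6
  Y(R14) = 0.5556 S between n5,n1
  Y(R15) = 0.03610 S between n6,n3
  Y(R16) = 0.7634 S between n4,n5
  Y(R17) = 0.9091 S between n5,n0
  Iprobe: injects 0.0388 A into n5 (from n0)
Assemble and solve the 6×6 MNA system:
  V(n1)=0.01516  V(n2)=0.03055  V(n3)=0.004701  V(n4)=0.03056  V(n5)=0.03108  V(n6)=0.01764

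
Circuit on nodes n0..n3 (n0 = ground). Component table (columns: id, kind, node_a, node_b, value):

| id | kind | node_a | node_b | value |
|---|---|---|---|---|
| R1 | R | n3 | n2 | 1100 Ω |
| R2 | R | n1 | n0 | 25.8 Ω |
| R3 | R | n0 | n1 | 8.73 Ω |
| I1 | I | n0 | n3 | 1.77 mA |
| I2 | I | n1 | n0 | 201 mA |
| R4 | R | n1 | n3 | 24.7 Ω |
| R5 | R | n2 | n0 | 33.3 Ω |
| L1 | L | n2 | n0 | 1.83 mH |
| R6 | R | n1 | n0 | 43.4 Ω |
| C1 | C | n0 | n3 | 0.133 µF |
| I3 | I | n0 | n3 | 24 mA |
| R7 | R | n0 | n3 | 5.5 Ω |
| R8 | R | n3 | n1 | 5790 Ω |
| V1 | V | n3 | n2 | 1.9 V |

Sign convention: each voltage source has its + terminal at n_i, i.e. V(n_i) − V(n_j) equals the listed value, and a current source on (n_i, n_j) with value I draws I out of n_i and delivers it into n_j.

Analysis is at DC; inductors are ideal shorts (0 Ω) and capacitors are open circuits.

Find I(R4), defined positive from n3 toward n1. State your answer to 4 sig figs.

Element admittances at DC:
  Y(R1) = 0.0009091 S between n3,n2
  Y(R2) = 0.03876 S between n1,n0
  Y(R3) = 0.1145 S between n0,n1
  I1: injects 0.00177 A into n3 (from n0)
  I2: injects 0.201 A into n0 (from n1)
  Y(R4) = 0.04049 S between n1,n3
  Y(R5) = 0.03003 S between n2,n0
  L1: short n2↔n0 (DC inductor)
  Y(R6) = 0.02304 S between n1,n0
  Y(C1) = 0.000 S between n0,n3
  I3: injects 0.024 A into n3 (from n0)
  Y(R7) = 0.1818 S between n0,n3
  Y(R8) = 0.0001727 S between n3,n1
  V1: constraint V(n3)−V(n2) = 1.9
Assemble and solve the 5×5 MNA system:
  V(n1)=-0.5703  V(n2)=0.000  V(n3)=1.900
  i(L1)=-0.4201  i(V1)=-0.4218

0.1000 A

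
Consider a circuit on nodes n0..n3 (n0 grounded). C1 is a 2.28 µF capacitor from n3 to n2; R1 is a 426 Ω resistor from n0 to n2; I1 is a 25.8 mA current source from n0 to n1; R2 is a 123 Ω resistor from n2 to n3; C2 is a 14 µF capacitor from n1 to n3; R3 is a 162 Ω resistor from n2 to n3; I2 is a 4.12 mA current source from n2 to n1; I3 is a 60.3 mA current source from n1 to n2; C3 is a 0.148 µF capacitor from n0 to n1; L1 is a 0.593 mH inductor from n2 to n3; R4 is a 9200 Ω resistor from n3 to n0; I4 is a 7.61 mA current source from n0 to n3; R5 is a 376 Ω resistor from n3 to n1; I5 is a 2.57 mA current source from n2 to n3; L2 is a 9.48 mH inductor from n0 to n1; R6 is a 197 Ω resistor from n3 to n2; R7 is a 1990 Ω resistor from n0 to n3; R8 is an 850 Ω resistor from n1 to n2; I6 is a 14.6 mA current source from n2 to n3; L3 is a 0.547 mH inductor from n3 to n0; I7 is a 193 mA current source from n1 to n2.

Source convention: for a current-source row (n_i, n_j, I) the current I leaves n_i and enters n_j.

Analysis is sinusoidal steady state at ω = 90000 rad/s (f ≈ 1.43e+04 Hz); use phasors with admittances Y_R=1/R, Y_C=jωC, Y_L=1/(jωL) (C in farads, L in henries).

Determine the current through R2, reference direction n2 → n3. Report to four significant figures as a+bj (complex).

Element admittances at ω=90000 rad/s:
  Y(C1) = 0.000+0.2052j S between n3,n2
  Y(R1) = 0.002347+0.000j S between n0,n2
  I1: injects 0.0258 A into n1 (from n0)
  Y(R2) = 0.008130+0.000j S between n2,n3
  Y(C2) = 0.000+1.260j S between n1,n3
  Y(R3) = 0.006173+0.000j S between n2,n3
  I2: injects 0.00412 A into n1 (from n2)
  I3: injects 0.0603 A into n2 (from n1)
  Y(C3) = 0.000+0.01332j S between n0,n1
  Y(L1) = 0.000-0.01874j S between n2,n3
  Y(R4) = 0.0001087+0.000j S between n3,n0
  I4: injects 0.00761 A into n3 (from n0)
  Y(R5) = 0.002660+0.000j S between n3,n1
  I5: injects 0.00257 A into n3 (from n2)
  Y(L2) = 0.000-0.001172j S between n0,n1
  Y(R6) = 0.005076+0.000j S between n3,n2
  Y(R7) = 0.0005025+0.000j S between n0,n3
  Y(R8) = 0.001176+0.000j S between n1,n2
  I6: injects 0.0146 A into n3 (from n2)
  Y(L3) = 0.000-0.02031j S between n3,n0
  I7: injects 0.193 A into n2 (from n1)
Assemble and solve the 3×3 MNA system:
  V(n1)=1.031+4.029j  V(n2)=1.144+2.672j  V(n3)=1.042+3.891j

0.0008258-0.009907j A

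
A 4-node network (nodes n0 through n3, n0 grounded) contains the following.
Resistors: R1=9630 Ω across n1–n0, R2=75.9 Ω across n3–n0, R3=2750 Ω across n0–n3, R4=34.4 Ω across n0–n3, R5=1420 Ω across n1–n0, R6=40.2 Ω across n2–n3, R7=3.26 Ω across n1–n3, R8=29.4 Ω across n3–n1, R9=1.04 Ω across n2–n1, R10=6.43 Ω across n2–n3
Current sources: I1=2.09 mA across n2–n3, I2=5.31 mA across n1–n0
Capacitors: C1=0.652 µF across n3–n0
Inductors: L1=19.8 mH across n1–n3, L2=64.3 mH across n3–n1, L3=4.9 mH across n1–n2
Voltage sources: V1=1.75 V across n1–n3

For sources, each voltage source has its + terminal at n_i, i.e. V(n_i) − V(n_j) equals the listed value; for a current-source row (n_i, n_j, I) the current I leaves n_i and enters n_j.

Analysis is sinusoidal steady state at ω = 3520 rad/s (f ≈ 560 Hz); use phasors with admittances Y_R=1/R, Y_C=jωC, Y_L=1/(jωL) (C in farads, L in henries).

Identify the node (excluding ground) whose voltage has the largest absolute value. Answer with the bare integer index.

1

MNA unknowns: 3 node voltages V₁..V_3 plus 1 source current (V1)
R1: Y=0.0001038+0.000j on G[1,0]
I1: z[2]−=0.00209, z[3]+=0.00209
R2: Y=0.01318+0.000j on G[3,0]
C1: Y=0.000+0.002295j on G[3,0]
R3: Y=0.0003636+0.000j on G[0,3]
I2: z[1]−=0.00531, z[0]+=0.00531
L1: Y=0.000-0.01435j on G[1,3]
R4: Y=0.02907+0.000j on G[0,3]
R5: Y=0.0007042+0.000j on G[1,0]
L2: Y=0.000-0.004418j on G[3,1]
R6: Y=0.02488+0.000j on G[2,3]
R7: Y=0.3067+0.000j on G[1,3]
R8: Y=0.03401+0.000j on G[3,1]
R9: Y=0.9615+0.000j on G[2,1]
L3: Y=0.000-0.05798j on G[1,2]
R10: Y=0.1555+0.000j on G[2,3]
V1: row V1−V3=1.75, i_V1 at 1,3
solve → V1=1.596+0.008164j, V2=1.318-0.005929j, V3=-0.1544+0.008164j
aux → i_V1=-0.8706+0.03538j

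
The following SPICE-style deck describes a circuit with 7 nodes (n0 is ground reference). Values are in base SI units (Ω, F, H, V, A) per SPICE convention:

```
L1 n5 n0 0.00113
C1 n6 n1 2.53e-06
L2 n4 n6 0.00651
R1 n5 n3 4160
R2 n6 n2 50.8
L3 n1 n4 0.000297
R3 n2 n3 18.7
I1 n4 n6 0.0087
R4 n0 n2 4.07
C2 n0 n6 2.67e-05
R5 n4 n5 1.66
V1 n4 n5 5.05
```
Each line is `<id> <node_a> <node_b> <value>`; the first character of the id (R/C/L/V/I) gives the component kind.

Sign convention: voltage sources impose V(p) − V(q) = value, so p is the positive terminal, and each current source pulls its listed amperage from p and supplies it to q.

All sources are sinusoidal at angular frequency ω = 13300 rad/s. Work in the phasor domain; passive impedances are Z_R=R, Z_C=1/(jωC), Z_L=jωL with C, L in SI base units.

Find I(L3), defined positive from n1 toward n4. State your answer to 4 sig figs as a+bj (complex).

Element admittances at ω=13300 rad/s:
  Y(L1) = 0.000-0.06654j S between n5,n0
  Y(C1) = 0.000+0.03365j S between n6,n1
  Y(L2) = 0.000-0.01155j S between n4,n6
  Y(R1) = 0.0002404+0.000j S between n5,n3
  Y(R2) = 0.01969+0.000j S between n6,n2
  Y(L3) = 0.000-0.2532j S between n1,n4
  Y(R3) = 0.05348+0.000j S between n2,n3
  I1: injects 0.0087 A into n6 (from n4)
  Y(R4) = 0.2457+0.000j S between n0,n2
  Y(C2) = 0.000+0.3551j S between n0,n6
  Y(R5) = 0.6024+0.000j S between n4,n5
  V1: constraint V(n4)−V(n5) = 5.05
Assemble and solve the 7×7 MNA system:
  V(n1)=9.309-0.2657j  V(n2)=0.04589-0.001077j  V(n3)=0.05955-0.002110j  V(n4)=8.149-0.2320j  V(n5)=3.099-0.2320j  V(n6)=0.5815-0.01171j
  i(V1)=-3.057-0.2063j

-0.008547-0.2937j A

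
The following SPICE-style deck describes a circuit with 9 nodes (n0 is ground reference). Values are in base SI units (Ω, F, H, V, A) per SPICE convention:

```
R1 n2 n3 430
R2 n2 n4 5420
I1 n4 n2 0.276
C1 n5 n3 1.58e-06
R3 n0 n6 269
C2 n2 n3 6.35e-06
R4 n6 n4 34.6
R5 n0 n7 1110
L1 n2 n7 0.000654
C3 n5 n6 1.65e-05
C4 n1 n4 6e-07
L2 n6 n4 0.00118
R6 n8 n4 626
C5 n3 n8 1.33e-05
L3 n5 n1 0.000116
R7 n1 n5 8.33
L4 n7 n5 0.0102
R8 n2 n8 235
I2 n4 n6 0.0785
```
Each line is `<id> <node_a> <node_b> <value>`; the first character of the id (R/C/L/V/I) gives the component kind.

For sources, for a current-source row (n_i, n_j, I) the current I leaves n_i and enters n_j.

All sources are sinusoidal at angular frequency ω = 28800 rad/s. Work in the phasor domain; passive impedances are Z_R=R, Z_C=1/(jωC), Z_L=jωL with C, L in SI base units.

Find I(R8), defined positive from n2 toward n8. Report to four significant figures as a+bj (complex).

Apply KCL at each of the 8 non-ground nodes and solve the resulting linear system.
Node n1: branches {C4, L3, R7} → V_1 = 0.2397+0.8799j
Node n2: branches {R1, R2, I1, C2, L1, R8} → V_2 = 0.05032-6.976j
Node n3: branches {R1, C1, C2, C5} → V_3 = -0.05036-5.342j
Node n4: branches {R2, I1, R4, C4, L2, R6, I2} → V_4 = -9.537-2.492j
Node n5: branches {C1, C3, L3, R7, L4} → V_5 = -0.3138+0.9072j
Node n6: branches {R3, R4, C3, L2, I2} → V_6 = 0.01824+1.575j
Node n7: branches {R5, L1, L4} → V_7 = -0.07527-6.500j
Node n8: branches {R6, C5, R8} → V_8 = -0.05721-5.304j

0.0004576-0.007116j A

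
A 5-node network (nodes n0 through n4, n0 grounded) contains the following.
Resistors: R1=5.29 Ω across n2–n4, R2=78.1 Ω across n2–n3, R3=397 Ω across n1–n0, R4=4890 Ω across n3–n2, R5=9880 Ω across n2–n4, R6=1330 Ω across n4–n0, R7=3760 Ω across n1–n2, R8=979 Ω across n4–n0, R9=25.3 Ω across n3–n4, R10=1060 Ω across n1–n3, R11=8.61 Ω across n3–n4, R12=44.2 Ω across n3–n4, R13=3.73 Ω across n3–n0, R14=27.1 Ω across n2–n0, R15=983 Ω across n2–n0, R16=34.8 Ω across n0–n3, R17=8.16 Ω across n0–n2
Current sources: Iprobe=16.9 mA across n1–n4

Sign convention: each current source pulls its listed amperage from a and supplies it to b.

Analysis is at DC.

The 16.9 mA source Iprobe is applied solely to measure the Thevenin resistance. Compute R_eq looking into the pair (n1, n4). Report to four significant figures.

R_eq = 272.1 Ω

Element admittances at DC:
  Y(R1) = 0.1890 S between n2,n4
  Y(R2) = 0.01280 S between n2,n3
  Y(R3) = 0.002519 S between n1,n0
  Y(R4) = 0.0002045 S between n3,n2
  Y(R5) = 0.0001012 S between n2,n4
  Y(R6) = 0.0007519 S between n4,n0
  Y(R7) = 0.0002660 S between n1,n2
  Y(R8) = 0.001021 S between n4,n0
  Y(R9) = 0.03953 S between n3,n4
  Y(R10) = 0.0009434 S between n1,n3
  Y(R11) = 0.1161 S between n3,n4
  Y(R12) = 0.02262 S between n3,n4
  Y(R13) = 0.2681 S between n3,n0
  Y(R14) = 0.03690 S between n2,n0
  Y(R15) = 0.001017 S between n2,n0
  Y(R16) = 0.02874 S between n0,n3
  Y(R17) = 0.1225 S between n0,n2
  Iprobe: injects 0.0169 A into n4 (from n1)
Assemble and solve the 4×4 MNA system:
  V(n1)=-4.526  V(n2)=0.03541  V(n3)=0.01883  V(n4)=0.07301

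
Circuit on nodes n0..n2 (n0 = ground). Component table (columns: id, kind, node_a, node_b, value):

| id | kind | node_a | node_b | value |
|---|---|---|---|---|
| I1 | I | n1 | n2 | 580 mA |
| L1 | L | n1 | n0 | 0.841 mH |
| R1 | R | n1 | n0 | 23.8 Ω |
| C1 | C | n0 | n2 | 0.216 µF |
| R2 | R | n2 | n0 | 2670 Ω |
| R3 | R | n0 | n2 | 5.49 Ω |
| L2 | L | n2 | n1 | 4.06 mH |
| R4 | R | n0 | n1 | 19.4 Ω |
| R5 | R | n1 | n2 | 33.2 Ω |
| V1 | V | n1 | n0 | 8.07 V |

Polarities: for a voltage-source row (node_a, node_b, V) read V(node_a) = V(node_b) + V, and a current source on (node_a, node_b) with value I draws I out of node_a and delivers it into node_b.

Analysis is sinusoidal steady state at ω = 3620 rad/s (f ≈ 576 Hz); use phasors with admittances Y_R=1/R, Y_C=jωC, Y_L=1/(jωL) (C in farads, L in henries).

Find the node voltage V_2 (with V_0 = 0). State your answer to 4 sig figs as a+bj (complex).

MNA unknowns: 2 node voltages V₁..V_2 plus 1 source current (V1)
I1: z[1]−=0.58, z[2]+=0.58
L1: Y=0.000-0.3285j on G[1,0]
R1: Y=0.04202+0.000j on G[1,0]
C1: Y=0.000+0.0007819j on G[0,2]
R2: Y=0.0003745+0.000j on G[2,0]
R3: Y=0.1821+0.000j on G[0,2]
L2: Y=0.000-0.06804j on G[2,1]
R4: Y=0.05155+0.000j on G[0,1]
R5: Y=0.03012+0.000j on G[1,2]
V1: row V1−V0=8.07, i_V1 at 1,0
solve → V1=8.070+0.000j, V2=4.261-1.234j
aux → i_V1=-1.534+2.873j

4.261-1.234j V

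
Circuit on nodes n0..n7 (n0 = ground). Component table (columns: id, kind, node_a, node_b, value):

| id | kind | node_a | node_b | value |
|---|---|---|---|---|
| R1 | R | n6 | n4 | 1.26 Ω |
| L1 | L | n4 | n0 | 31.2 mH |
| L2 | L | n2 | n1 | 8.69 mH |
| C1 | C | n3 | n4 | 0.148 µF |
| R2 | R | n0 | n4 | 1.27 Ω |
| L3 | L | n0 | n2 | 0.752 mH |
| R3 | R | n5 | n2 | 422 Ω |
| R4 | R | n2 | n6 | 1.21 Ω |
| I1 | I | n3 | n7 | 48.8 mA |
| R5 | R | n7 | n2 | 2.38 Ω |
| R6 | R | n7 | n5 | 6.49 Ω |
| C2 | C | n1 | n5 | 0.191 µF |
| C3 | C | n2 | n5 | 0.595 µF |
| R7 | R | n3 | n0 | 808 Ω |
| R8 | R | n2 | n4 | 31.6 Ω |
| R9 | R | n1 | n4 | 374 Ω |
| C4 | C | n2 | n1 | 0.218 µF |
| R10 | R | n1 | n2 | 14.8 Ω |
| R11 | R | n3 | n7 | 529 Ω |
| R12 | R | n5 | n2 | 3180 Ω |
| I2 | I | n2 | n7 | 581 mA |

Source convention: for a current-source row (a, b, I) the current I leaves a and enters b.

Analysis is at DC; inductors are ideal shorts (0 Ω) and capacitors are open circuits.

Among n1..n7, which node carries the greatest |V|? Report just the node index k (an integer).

Element admittances at DC:
  Y(R1) = 0.7937 S between n6,n4
  L1: short n4↔n0 (DC inductor)
  L2: short n2↔n1 (DC inductor)
  Y(C1) = 0.000 S between n3,n4
  Y(R2) = 0.7874 S between n0,n4
  L3: short n0↔n2 (DC inductor)
  Y(R3) = 0.002370 S between n5,n2
  Y(R4) = 0.8264 S between n2,n6
  I1: injects 0.0488 A into n7 (from n3)
  Y(R5) = 0.4202 S between n7,n2
  Y(R6) = 0.1541 S between n7,n5
  Y(C2) = 0.000 S between n1,n5
  Y(C3) = 0.000 S between n2,n5
  Y(R7) = 0.001238 S between n3,n0
  Y(R8) = 0.03165 S between n2,n4
  Y(R9) = 0.002674 S between n1,n4
  Y(C4) = 0.000 S between n2,n1
  Y(R10) = 0.06757 S between n1,n2
  Y(R11) = 0.001890 S between n3,n7
  Y(R12) = 0.0003145 S between n5,n2
  I2: injects 0.581 A into n7 (from n2)
Assemble and solve the 10×10 MNA system:
  V(n1)=0.000  V(n2)=0.000  V(n3)=-14.74  V(n4)=0.000  V(n5)=1.393  V(n6)=0.000  V(n7)=1.417
  i(L1)=0.000  i(L2)=0.000  i(L3)=-0.01825

3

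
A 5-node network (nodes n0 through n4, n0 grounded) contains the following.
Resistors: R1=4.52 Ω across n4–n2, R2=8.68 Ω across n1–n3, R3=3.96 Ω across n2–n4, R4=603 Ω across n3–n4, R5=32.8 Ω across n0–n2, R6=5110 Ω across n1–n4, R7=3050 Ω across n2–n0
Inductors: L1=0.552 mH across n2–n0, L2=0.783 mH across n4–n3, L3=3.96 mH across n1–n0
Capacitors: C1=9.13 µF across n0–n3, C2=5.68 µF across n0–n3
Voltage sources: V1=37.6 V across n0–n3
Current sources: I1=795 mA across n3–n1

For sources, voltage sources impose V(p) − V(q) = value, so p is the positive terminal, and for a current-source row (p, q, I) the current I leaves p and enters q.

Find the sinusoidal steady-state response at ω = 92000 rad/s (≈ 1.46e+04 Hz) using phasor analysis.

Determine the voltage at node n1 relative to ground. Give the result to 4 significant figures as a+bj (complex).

-30.65-0.7166j V

Apply KCL at each of the 4 non-ground nodes and solve the resulting linear system.
Node n1: branches {R2, L3, R6, I1} → V_1 = -30.65-0.7166j
Node n2: branches {R1, L1, R3, R5, R7} → V_2 = -9.066+6.474j
Node n3: branches {R2, L2, C1, R4, C2, V1, I1} → V_3 = -37.60+0.000j
Node n4: branches {R1, L2, R3, R4, R6} → V_4 = -9.387+7.272j
Source currents: i(V1)=-0.1539-50.77j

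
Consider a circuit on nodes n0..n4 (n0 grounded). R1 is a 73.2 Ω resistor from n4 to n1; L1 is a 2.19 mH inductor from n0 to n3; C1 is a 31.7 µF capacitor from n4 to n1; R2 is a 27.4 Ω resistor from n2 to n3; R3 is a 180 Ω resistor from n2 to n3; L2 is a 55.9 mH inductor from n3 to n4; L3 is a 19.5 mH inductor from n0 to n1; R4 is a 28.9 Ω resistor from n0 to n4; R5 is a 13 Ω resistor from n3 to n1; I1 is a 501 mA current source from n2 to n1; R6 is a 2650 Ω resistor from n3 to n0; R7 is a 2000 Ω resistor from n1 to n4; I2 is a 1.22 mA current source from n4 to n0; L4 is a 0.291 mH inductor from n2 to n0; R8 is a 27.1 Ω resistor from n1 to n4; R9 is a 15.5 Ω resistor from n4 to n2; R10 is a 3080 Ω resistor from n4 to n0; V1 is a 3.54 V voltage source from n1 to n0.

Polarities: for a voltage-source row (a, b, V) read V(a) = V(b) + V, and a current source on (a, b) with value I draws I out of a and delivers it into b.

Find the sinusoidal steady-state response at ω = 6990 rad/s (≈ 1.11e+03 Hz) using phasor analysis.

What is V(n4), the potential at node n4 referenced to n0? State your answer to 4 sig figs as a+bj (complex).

Element admittances at ω=6990 rad/s:
  Y(R1) = 0.01366+0.000j S between n4,n1
  Y(L1) = 0.000-0.06532j S between n0,n3
  Y(C1) = 0.000+0.2216j S between n4,n1
  Y(R2) = 0.03650+0.000j S between n2,n3
  Y(R3) = 0.005556+0.000j S between n2,n3
  Y(L2) = 0.000-0.002559j S between n3,n4
  Y(L3) = 0.000-0.007336j S between n0,n1
  Y(R4) = 0.03460+0.000j S between n0,n4
  Y(R5) = 0.07692+0.000j S between n3,n1
  I1: injects 0.501 A into n1 (from n2)
  Y(R6) = 0.0003774+0.000j S between n3,n0
  Y(R7) = 0.0005000+0.000j S between n1,n4
  I2: injects 0.00122 A into n0 (from n4)
  Y(L4) = 0.000-0.4916j S between n2,n0
  Y(R8) = 0.03690+0.000j S between n1,n4
  Y(R9) = 0.06452+0.000j S between n4,n2
  Y(R10) = 0.0003247+0.000j S between n4,n0
  V1: constraint V(n1)−V(n0) = 3.54
Assemble and solve the 5×5 MNA system:
  V(n1)=3.540+0.000j  V(n2)=-0.3088-0.4515j  V(n3)=1.752+0.7804j  V(n4)=2.673+1.099j
  i(V1)=0.07574-0.05004j

2.673+1.099j V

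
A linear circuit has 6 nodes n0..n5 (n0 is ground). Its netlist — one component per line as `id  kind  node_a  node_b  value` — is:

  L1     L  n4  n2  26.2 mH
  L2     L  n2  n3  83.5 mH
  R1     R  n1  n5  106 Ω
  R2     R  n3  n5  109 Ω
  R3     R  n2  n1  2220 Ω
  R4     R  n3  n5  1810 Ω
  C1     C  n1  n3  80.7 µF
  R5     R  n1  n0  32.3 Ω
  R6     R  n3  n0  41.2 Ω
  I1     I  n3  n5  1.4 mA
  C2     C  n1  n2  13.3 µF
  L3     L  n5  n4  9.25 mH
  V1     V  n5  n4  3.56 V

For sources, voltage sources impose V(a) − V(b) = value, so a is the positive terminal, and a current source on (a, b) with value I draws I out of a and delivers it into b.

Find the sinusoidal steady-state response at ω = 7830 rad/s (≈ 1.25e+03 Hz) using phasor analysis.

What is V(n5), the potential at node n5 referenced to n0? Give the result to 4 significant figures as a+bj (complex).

Element admittances at ω=7830 rad/s:
  Y(L1) = 0.000-0.004875j S between n4,n2
  Y(L2) = 0.000-0.001530j S between n2,n3
  Y(R1) = 0.009434+0.000j S between n1,n5
  Y(R2) = 0.009174+0.000j S between n3,n5
  Y(R3) = 0.0004505+0.000j S between n2,n1
  Y(R4) = 0.0005525+0.000j S between n3,n5
  Y(C1) = 0.000+0.6319j S between n1,n3
  Y(R5) = 0.03096+0.000j S between n1,n0
  Y(R6) = 0.02427+0.000j S between n3,n0
  I1: injects 0.0014 A into n5 (from n3)
  Y(C2) = 0.000+0.1041j S between n1,n2
  Y(L3) = 0.000-0.01381j S between n5,n4
  V1: constraint V(n5)−V(n4) = 3.56
Assemble and solve the 6×6 MNA system:
  V(n1)=0.006041+0.001324j  V(n2)=0.1687+0.04563j  V(n3)=-0.007705-0.001689j  V(n4)=-3.255-0.8711j  V(n5)=0.3054-0.8711j
  i(V1)=-0.004469+0.06584j

0.3054-0.8711j V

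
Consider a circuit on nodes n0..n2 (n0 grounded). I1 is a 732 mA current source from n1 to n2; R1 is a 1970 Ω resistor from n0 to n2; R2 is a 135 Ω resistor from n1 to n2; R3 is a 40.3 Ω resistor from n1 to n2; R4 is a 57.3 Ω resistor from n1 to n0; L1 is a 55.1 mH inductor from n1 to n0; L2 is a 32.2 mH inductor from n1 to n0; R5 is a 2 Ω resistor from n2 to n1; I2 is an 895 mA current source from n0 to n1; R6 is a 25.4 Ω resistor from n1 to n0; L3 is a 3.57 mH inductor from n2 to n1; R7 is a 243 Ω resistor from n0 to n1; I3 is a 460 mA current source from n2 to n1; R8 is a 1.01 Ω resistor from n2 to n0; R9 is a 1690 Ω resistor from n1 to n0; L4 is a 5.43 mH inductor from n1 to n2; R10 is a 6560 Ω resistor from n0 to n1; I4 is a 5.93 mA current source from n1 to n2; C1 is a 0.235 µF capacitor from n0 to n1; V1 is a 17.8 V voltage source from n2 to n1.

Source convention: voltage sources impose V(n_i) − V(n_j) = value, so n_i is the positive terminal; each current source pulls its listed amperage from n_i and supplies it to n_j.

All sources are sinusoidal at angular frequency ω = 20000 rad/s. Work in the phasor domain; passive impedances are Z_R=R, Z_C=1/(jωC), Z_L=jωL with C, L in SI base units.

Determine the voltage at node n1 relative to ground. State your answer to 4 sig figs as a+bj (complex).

Element admittances at ω=20000 rad/s:
  I1: injects 0.732 A into n2 (from n1)
  Y(R1) = 0.0005076+0.000j S between n0,n2
  Y(R2) = 0.007407+0.000j S between n1,n2
  Y(R3) = 0.02481+0.000j S between n1,n2
  Y(R4) = 0.01745+0.000j S between n1,n0
  Y(L1) = 0.000-0.0009074j S between n1,n0
  Y(L2) = 0.000-0.001553j S between n1,n0
  Y(R5) = 0.5000+0.000j S between n2,n1
  I2: injects 0.895 A into n1 (from n0)
  Y(R6) = 0.03937+0.000j S between n1,n0
  Y(L3) = 0.000-0.01401j S between n2,n1
  Y(R7) = 0.004115+0.000j S between n0,n1
  I3: injects 0.46 A into n1 (from n2)
  Y(R8) = 0.9901+0.000j S between n2,n0
  Y(R9) = 0.0005917+0.000j S between n1,n0
  Y(L4) = 0.000-0.009208j S between n1,n2
  Y(R10) = 0.0001524+0.000j S between n0,n1
  I4: injects 0.00593 A into n2 (from n1)
  Y(C1) = 0.000+0.004700j S between n0,n1
  V1: constraint V(n2)−V(n1) = 17.8
Assemble and solve the 3×3 MNA system:
  V(n1)=-15.91+0.03386j  V(n2)=1.894+0.03386j
  i(V1)=-11.07+0.3797j

-15.91+0.03386j V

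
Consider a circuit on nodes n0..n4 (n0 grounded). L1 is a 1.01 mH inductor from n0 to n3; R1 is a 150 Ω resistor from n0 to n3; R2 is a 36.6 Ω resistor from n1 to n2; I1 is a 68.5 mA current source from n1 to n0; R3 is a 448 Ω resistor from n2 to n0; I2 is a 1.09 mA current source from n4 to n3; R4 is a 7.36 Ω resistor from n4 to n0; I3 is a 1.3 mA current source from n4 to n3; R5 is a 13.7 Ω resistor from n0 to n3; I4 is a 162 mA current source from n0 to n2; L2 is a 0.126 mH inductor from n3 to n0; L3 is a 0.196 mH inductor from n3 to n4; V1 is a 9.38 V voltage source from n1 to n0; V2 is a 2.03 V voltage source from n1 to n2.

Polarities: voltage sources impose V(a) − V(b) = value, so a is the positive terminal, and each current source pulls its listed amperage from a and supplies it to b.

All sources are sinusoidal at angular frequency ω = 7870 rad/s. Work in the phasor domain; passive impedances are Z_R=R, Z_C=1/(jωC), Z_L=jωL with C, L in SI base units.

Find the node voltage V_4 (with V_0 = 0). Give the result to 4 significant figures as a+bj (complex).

Element admittances at ω=7870 rad/s:
  Y(L1) = 0.000-0.1258j S between n0,n3
  Y(R1) = 0.006667+0.000j S between n0,n3
  Y(R2) = 0.02732+0.000j S between n1,n2
  I1: injects 0.0685 A into n0 (from n1)
  Y(R3) = 0.002232+0.000j S between n2,n0
  I2: injects 0.00109 A into n3 (from n4)
  Y(R4) = 0.1359+0.000j S between n4,n0
  I3: injects 0.0013 A into n3 (from n4)
  Y(R5) = 0.07299+0.000j S between n0,n3
  I4: injects 0.162 A into n2 (from n0)
  Y(L2) = 0.000-1.008j S between n3,n0
  Y(L3) = 0.000-0.6483j S between n3,n4
  V1: constraint V(n1)−V(n0) = 9.38
  V2: constraint V(n1)−V(n2) = 2.03
Assemble and solve the 6×6 MNA system:
  V(n1)=9.380+0.000j  V(n2)=7.350+0.000j  V(n3)=-0.0003849+0.0001561j  V(n4)=-0.001078-0.003305j
  i(V1)=0.07709+0.000j  i(V2)=-0.2011+0.000j

-0.001078-0.003305j V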